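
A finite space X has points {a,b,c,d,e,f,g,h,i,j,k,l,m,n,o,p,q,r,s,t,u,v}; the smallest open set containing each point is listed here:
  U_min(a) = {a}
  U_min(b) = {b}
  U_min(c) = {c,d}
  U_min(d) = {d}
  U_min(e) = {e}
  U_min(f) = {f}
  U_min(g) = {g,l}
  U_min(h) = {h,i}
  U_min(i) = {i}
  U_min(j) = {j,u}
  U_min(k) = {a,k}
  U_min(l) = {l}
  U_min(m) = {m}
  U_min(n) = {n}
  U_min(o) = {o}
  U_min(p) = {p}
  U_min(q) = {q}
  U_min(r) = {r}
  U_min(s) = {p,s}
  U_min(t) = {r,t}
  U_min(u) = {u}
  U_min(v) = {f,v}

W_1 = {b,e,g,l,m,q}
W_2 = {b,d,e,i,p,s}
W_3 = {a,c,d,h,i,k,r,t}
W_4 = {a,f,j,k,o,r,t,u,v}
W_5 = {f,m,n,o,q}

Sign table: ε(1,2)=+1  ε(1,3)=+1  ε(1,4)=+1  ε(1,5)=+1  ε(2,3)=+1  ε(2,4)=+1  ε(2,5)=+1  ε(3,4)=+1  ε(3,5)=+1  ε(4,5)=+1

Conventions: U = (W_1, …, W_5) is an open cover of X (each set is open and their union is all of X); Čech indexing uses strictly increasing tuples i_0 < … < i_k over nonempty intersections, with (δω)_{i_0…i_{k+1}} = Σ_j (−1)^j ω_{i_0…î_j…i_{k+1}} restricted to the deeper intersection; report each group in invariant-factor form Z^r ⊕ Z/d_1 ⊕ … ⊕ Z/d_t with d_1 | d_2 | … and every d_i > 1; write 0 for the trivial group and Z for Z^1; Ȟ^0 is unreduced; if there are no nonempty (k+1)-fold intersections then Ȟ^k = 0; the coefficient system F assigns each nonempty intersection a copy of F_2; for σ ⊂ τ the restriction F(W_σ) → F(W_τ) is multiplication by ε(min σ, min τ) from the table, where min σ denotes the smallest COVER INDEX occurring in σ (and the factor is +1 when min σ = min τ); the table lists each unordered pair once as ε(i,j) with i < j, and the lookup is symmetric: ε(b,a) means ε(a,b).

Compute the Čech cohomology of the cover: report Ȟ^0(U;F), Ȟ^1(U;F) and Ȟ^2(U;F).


intersection data:
  W12={b,e} W15={m,q} W23={d,i} W34={a,k,r,t} W45={f,o}
C dims 5,5; δ0: rk_F2 4
Ȟ^0 = (5 − 4) − 0 = 1, so Ȟ^0 ≅ Z/2
Ȟ^1 = (5 − 0) − 4 = 1, so Ȟ^1 ≅ Z/2
Ȟ^2 = (0 − 0) − 0 = 0, so Ȟ^2 ≅ 0

Ȟ^0 = Z/2, Ȟ^1 = Z/2, Ȟ^2 = 0


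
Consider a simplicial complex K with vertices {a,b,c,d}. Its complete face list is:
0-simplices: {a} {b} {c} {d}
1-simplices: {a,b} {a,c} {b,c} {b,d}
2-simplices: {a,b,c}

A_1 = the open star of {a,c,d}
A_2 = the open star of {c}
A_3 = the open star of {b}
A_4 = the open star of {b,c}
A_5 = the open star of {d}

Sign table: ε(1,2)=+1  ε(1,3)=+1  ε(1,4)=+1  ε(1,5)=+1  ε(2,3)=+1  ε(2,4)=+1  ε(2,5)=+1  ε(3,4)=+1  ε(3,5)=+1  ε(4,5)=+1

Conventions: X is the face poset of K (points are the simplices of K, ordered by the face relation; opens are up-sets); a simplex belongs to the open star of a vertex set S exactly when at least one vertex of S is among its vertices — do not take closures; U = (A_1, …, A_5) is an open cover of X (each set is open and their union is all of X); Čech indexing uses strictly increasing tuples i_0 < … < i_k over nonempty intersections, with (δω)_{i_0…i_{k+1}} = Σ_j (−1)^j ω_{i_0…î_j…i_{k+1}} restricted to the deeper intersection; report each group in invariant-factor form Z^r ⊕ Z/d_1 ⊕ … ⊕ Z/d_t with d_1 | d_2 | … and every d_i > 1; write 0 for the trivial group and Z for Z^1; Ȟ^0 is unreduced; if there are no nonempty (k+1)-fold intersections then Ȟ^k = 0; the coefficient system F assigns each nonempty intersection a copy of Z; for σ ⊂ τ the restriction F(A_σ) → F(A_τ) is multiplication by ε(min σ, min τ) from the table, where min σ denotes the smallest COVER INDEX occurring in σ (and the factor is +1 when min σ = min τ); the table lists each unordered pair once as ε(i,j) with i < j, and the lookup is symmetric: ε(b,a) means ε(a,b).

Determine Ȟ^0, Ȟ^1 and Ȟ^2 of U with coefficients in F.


nonempty overlaps:
  A1={{a},{c},{d},{a,b},{a,c},{b,c},{b,d},{a,b,c}} A2={{c},{a,c},{b,c},{a,b,c}} A3={{b},{a,b},{b,c},{b,d},{a,b,c}} A4={{b},{c},{a,b},{a,c},{b,c},{b,d},{a,b,c}} A5={{d},{b,d}}
  A12={{c},{a,c},{b,c},{a,b,c}} A13={{a,b},{b,c},{b,d},{a,b,c}} A14={{c},{a,b},{a,c},{b,c},{b,d},{a,b,c}} A15={{d},{b,d}} A23={{b,c},{a,b,c}} A24={{c},{a,c},{b,c},{a,b,c}} A34={{b},{a,b},{b,c},{b,d},{a,b,c}} A35={{b,d}} A45={{b,d}}
  A123={{b,c},{a,b,c}} A124={{c},{a,c},{b,c},{a,b,c}} A134={{a,b},{b,c},{b,d},{a,b,c}} A135={{b,d}} A145={{b,d}} A234={{b,c},{a,b,c}} A345={{b,d}}
  A1234={{b,c},{a,b,c}} A1345={{b,d}}
C dims 5,9,7,2; δ0: rk 4, SNF 1^4; δ1: rk 5, SNF 1^5; δ2: rk 2, SNF 1^2
degree 0: 5−4−0 = 1 → Ȟ^0 ≅ Z
degree 1: 9−5−4 = 0 → Ȟ^1 ≅ 0
degree 2: 7−2−5 = 0 → Ȟ^2 ≅ 0

Ȟ^0 ≅ Z, Ȟ^1 ≅ 0, Ȟ^2 ≅ 0


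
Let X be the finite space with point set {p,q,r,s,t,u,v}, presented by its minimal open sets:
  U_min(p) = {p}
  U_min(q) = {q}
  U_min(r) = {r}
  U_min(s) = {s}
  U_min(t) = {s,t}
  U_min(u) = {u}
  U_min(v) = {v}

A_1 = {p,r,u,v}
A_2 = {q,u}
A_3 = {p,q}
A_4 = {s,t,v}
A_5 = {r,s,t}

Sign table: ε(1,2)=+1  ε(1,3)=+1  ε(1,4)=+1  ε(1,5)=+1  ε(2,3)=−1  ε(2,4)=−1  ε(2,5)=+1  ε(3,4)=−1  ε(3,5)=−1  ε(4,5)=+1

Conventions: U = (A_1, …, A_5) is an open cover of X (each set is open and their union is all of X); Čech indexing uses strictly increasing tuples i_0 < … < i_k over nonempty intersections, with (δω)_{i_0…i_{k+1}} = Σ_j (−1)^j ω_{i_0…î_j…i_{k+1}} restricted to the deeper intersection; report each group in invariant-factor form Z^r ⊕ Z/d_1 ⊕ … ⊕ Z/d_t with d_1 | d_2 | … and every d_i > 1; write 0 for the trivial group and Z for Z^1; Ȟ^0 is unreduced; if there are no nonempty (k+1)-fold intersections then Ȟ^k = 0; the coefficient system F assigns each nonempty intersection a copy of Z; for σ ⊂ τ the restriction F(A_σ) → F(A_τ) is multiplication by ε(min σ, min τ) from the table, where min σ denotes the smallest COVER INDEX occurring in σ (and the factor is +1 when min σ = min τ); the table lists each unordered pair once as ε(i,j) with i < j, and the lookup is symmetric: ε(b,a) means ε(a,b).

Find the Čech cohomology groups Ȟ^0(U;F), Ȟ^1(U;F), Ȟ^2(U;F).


Ȟ^0(U;F) ≅ 0, Ȟ^1(U;F) ≅ Z ⊕ Z/2 and Ȟ^2(U;F) ≅ 0

nerve of the cover:
  A12={u} A13={p} A14={v} A15={r} A23={q} A45={s,t}
C dims 5,6; δ0: rk 5, SNF 1^4·2
Ȟ^0 = (5 − 5) − 0 = 0, so Ȟ^0 ≅ 0
Ȟ^1 = (6 − 0) − 5 = 1 plus torsion [2], so Ȟ^1 ≅ Z ⊕ Z/2
Ȟ^2 = (0 − 0) − 0 = 0, so Ȟ^2 ≅ 0


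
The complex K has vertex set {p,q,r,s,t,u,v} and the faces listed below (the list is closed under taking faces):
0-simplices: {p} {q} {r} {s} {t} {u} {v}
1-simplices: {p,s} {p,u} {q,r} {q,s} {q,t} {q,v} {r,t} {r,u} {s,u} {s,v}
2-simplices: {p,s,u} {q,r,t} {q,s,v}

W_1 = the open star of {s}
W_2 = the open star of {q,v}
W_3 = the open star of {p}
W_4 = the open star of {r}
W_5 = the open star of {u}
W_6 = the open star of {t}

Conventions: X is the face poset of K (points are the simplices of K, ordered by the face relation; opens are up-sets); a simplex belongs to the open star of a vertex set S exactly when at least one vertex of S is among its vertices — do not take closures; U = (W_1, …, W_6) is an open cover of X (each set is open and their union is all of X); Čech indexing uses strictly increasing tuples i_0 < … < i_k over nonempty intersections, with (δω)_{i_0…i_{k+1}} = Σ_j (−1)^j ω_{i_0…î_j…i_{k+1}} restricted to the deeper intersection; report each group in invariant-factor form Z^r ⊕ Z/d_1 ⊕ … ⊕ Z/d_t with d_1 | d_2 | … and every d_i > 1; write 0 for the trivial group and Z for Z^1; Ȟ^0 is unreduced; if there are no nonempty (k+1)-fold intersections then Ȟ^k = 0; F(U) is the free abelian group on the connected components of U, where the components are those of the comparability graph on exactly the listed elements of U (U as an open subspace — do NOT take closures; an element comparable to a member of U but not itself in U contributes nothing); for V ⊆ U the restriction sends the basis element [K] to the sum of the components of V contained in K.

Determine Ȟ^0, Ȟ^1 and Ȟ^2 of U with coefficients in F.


nerve simplices:
  W1={{s},{p,s},{q,s},{s,u},{s,v},{p,s,u},{q,s,v}} W2={{q},{v},{q,r},{q,s},{q,t},{q,v},{s,v},{q,r,t},{q,s,v}} W3={{p},{p,s},{p,u},{p,s,u}} W4={{r},{q,r},{r,t},{r,u},{q,r,t}} W5={{u},{p,u},{r,u},{s,u},{p,s,u}} W6={{t},{q,t},{r,t},{q,r,t}}
  W12={{q,s},{s,v},{q,s,v}} W13={{p,s},{p,s,u}} W15={{s,u},{p,s,u}} W24={{q,r},{q,r,t}} W26={{q,t},{q,r,t}} W35={{p,u},{p,s,u}} W45={{r,u}} W46={{r,t},{q,r,t}}
  W135={{p,s,u}} W246={{q,r,t}}
components per intersection:
  W1: {{s},{p,s},{q,s},{s,u},{s,v},{p,s,u},{q,s,v}}
  W2: {{q},{v},{q,r},{q,s},{q,t},{q,v},{s,v},{q,r,t},{q,s,v}}
  W3: {{p},{p,s},{p,u},{p,s,u}}
  W4: {{r},{q,r},{r,t},{r,u},{q,r,t}}
  W5: {{u},{p,u},{r,u},{s,u},{p,s,u}}
  W6: {{t},{q,t},{r,t},{q,r,t}}
  W12: {{q,s},{s,v},{q,s,v}}
  W13: {{p,s},{p,s,u}}
  W15: {{s,u},{p,s,u}}
  W24: {{q,r},{q,r,t}}
  W26: {{q,t},{q,r,t}}
  W35: {{p,u},{p,s,u}}
  W45: {{r,u}}
  W46: {{r,t},{q,r,t}}
  W135: {{p,s,u}}
  W246: {{q,r,t}}
C dims 6,8,2; δ0: rk 5, SNF 1^5; δ1: rk 2, SNF 1^2
degree 0: 6−5−0 = 1 → Ȟ^0 ≅ Z
degree 1: 8−2−5 = 1 → Ȟ^1 ≅ Z
degree 2: 2−0−2 = 0 → Ȟ^2 ≅ 0

Ȟ^0(U;F) ≅ Z; Ȟ^1(U;F) ≅ Z; Ȟ^2(U;F) ≅ 0


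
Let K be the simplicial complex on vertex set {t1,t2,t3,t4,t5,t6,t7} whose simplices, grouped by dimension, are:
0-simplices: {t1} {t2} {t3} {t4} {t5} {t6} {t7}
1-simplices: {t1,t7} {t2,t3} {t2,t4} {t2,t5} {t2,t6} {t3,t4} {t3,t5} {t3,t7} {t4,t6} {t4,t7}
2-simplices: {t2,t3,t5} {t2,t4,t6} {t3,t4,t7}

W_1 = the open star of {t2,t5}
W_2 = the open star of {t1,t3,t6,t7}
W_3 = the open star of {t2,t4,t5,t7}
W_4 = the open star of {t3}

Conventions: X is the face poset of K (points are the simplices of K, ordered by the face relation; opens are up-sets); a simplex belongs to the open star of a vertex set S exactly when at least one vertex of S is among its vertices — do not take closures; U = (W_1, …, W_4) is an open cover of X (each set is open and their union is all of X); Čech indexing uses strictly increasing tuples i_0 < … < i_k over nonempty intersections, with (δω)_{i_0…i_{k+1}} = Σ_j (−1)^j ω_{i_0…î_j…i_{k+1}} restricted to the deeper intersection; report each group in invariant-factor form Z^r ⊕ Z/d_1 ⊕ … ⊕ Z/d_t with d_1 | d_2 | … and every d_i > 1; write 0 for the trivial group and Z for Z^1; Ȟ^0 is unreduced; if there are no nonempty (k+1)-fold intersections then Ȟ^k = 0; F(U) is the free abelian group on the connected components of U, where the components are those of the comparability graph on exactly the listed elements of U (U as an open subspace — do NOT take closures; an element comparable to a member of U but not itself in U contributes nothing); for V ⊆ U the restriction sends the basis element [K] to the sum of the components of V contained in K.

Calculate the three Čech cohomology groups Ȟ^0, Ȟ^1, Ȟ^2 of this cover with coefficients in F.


Ȟ^0(U;F) ≅ Z, Ȟ^1(U;F) ≅ Z and Ȟ^2(U;F) ≅ 0

cover nerve:
  W1={{t2},{t5},{t2,t3},{t2,t4},{t2,t5},{t2,t6},{t3,t5},{t2,t3,t5},{t2,t4,t6}} W2={{t1},{t3},{t6},{t7},{t1,t7},{t2,t3},{t2,t6},{t3,t4},{t3,t5},{t3,t7},{t4,t6},{t4,t7},{t2,t3,t5},{t2,t4,t6},{t3,t4,t7}} W3={{t2},{t4},{t5},{t7},{t1,t7},{t2,t3},{t2,t4},{t2,t5},{t2,t6},{t3,t4},{t3,t5},{t3,t7},{t4,t6},{t4,t7},{t2,t3,t5},{t2,t4,t6},{t3,t4,t7}} W4={{t3},{t2,t3},{t3,t4},{t3,t5},{t3,t7},{t2,t3,t5},{t3,t4,t7}}
  W12={{t2,t3},{t2,t6},{t3,t5},{t2,t3,t5},{t2,t4,t6}} W13={{t2},{t5},{t2,t3},{t2,t4},{t2,t5},{t2,t6},{t3,t5},{t2,t3,t5},{t2,t4,t6}} W14={{t2,t3},{t3,t5},{t2,t3,t5}} W23={{t7},{t1,t7},{t2,t3},{t2,t6},{t3,t4},{t3,t5},{t3,t7},{t4,t6},{t4,t7},{t2,t3,t5},{t2,t4,t6},{t3,t4,t7}} W24={{t3},{t2,t3},{t3,t4},{t3,t5},{t3,t7},{t2,t3,t5},{t3,t4,t7}} W34={{t2,t3},{t3,t4},{t3,t5},{t3,t7},{t2,t3,t5},{t3,t4,t7}}
  W123={{t2,t3},{t2,t6},{t3,t5},{t2,t3,t5},{t2,t4,t6}} W124={{t2,t3},{t3,t5},{t2,t3,t5}} W134={{t2,t3},{t3,t5},{t2,t3,t5}} W234={{t2,t3},{t3,t4},{t3,t5},{t3,t7},{t2,t3,t5},{t3,t4,t7}}
  W1234={{t2,t3},{t3,t5},{t2,t3,t5}}
components per intersection:
  W1: {{t2},{t5},{t2,t3},{t2,t4},{t2,t5},{t2,t6},{t3,t5},{t2,t3,t5},{t2,t4,t6}}
  W2: {{t1},{t3},{t7},{t1,t7},{t2,t3},{t3,t4},{t3,t5},{t3,t7},{t4,t7},{t2,t3,t5},{t3,t4,t7}} {{t6},{t2,t6},{t4,t6},{t2,t4,t6}}
  W3: {{t2},{t4},{t5},{t7},{t1,t7},{t2,t3},{t2,t4},{t2,t5},{t2,t6},{t3,t4},{t3,t5},{t3,t7},{t4,t6},{t4,t7},{t2,t3,t5},{t2,t4,t6},{t3,t4,t7}}
  W4: {{t3},{t2,t3},{t3,t4},{t3,t5},{t3,t7},{t2,t3,t5},{t3,t4,t7}}
  W12: {{t2,t3},{t3,t5},{t2,t3,t5}} {{t2,t6},{t2,t4,t6}}
  W13: {{t2},{t5},{t2,t3},{t2,t4},{t2,t5},{t2,t6},{t3,t5},{t2,t3,t5},{t2,t4,t6}}
  W14: {{t2,t3},{t3,t5},{t2,t3,t5}}
  W23: {{t7},{t1,t7},{t3,t4},{t3,t7},{t4,t7},{t3,t4,t7}} {{t2,t3},{t3,t5},{t2,t3,t5}} {{t2,t6},{t4,t6},{t2,t4,t6}}
  W24: {{t3},{t2,t3},{t3,t4},{t3,t5},{t3,t7},{t2,t3,t5},{t3,t4,t7}}
  W34: {{t2,t3},{t3,t5},{t2,t3,t5}} {{t3,t4},{t3,t7},{t3,t4,t7}}
  W123: {{t2,t3},{t3,t5},{t2,t3,t5}} {{t2,t6},{t2,t4,t6}}
  W124: {{t2,t3},{t3,t5},{t2,t3,t5}}
  W134: {{t2,t3},{t3,t5},{t2,t3,t5}}
  W234: {{t2,t3},{t3,t5},{t2,t3,t5}} {{t3,t4},{t3,t7},{t3,t4,t7}}
  W1234: {{t2,t3},{t3,t5},{t2,t3,t5}}
C dims 5,10,6,1; δ0: rk 4, SNF 1^4; δ1: rk 5, SNF 1^5; δ2: rk 1, SNF 1^1
Ȟ^0: (5−4)−0=1 ⇒ Z
Ȟ^1: (10−5)−4=1 ⇒ Z
Ȟ^2: (6−1)−5=0 ⇒ 0


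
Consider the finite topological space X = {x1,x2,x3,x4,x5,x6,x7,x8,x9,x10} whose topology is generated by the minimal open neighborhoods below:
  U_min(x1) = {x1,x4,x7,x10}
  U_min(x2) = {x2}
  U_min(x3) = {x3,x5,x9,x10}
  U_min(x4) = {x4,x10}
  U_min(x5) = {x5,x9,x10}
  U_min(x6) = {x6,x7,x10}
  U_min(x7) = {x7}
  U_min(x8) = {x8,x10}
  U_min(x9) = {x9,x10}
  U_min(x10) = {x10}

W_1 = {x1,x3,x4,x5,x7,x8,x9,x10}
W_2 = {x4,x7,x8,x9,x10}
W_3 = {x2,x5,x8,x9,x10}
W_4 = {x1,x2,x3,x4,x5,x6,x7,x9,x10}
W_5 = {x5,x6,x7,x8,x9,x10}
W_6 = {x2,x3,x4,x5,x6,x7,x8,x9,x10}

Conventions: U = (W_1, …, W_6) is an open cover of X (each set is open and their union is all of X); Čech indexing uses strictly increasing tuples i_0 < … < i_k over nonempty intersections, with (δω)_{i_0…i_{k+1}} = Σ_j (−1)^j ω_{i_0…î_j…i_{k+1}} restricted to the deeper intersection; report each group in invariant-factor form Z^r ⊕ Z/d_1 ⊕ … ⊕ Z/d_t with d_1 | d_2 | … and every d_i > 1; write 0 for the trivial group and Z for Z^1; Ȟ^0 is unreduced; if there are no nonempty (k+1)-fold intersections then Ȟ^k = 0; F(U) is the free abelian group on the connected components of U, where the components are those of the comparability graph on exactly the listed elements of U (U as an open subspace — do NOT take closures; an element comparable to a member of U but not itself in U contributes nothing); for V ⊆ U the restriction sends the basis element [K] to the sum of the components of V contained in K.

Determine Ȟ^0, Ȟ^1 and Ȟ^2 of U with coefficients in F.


Ȟ^0 ≅ Z^2, Ȟ^1 ≅ 0, Ȟ^2 ≅ 0

nerve of the cover:
  W12={x4,x7,x8,x9,x10} W13={x5,x8,x9,x10} W14={x1,x3,x4,x5,x7,x9,x10} W15={x5,x7,x8,x9,x10} W16={x3,x4,x5,x7,x8,x9,x10} W23={x8,x9,x10} W24={x4,x7,x9,x10} W25={x7,x8,x9,x10} W26={x4,x7,x8,x9,x10} W34={x2,x5,x9,x10} W35={x5,x8,x9,x10} W36={x2,x5,x8,x9,x10} W45={x5,x6,x7,x9,x10} W46={x2,x3,x4,x5,x6,x7,x9,x10} W56={x5,x6,x7,x8,x9,x10}
  W123={x8,x9,x10} W124={x4,x7,x9,x10} W125={x7,x8,x9,x10} W126={x4,x7,x8,x9,x10} W134={x5,x9,x10} W135={x5,x8,x9,x10} W136={x5,x8,x9,x10} W145={x5,x7,x9,x10} W146={x3,x4,x5,x7,x9,x10} W156={x5,x7,x8,x9,x10} W234={x9,x10} W235={x8,x9,x10} W236={x8,x9,x10} W245={x7,x9,x10} W246={x4,x7,x9,x10} W256={x7,x8,x9,x10} W345={x5,x9,x10} W346={x2,x5,x9,x10} W356={x5,x8,x9,x10} W456={x5,x6,x7,x9,x10}
  W1234={x9,x10} W1235={x8,x9,x10} W1236={x8,x9,x10} W1245={x7,x9,x10} W1246={x4,x7,x9,x10} W1256={x7,x8,x9,x10} W1345={x5,x9,x10} W1346={x5,x9,x10} W1356={x5,x8,x9,x10} W1456={x5,x7,x9,x10} W2345={x9,x10} W2346={x9,x10} W2356={x8,x9,x10} W2456={x7,x9,x10} W3456={x5,x9,x10}
  W12345={x9,x10} W12346={x9,x10} W12356={x8,x9,x10} W12456={x7,x9,x10} W13456={x5,x9,x10} W23456={x9,x10}
  W123456={x9,x10}
components per intersection:
  W1: {x1,x3,x4,x5,x7,x8,x9,x10}
  W2: {x4,x8,x9,x10} {x7}
  W3: {x2} {x5,x8,x9,x10}
  W4: {x1,x3,x4,x5,x6,x7,x9,x10} {x2}
  W5: {x5,x6,x7,x8,x9,x10}
  W6: {x2} {x3,x4,x5,x6,x7,x8,x9,x10}
  W12: {x4,x8,x9,x10} {x7}
  W13: {x5,x8,x9,x10}
  W14: {x1,x3,x4,x5,x7,x9,x10}
  W15: {x5,x8,x9,x10} {x7}
  W16: {x3,x4,x5,x8,x9,x10} {x7}
  W23: {x8,x9,x10}
  W24: {x4,x9,x10} {x7}
  W25: {x7} {x8,x9,x10}
  W26: {x4,x8,x9,x10} {x7}
  W34: {x2} {x5,x9,x10}
  W35: {x5,x8,x9,x10}
  W36: {x2} {x5,x8,x9,x10}
  W45: {x5,x6,x7,x9,x10}
  W46: {x2} {x3,x4,x5,x6,x7,x9,x10}
  W56: {x5,x6,x7,x8,x9,x10}
  W123: {x8,x9,x10}
  W124: {x4,x9,x10} {x7}
  W125: {x7} {x8,x9,x10}
  W126: {x4,x8,x9,x10} {x7}
  W134: {x5,x9,x10}
  W135: {x5,x8,x9,x10}
  W136: {x5,x8,x9,x10}
  W145: {x5,x9,x10} {x7}
  W146: {x3,x4,x5,x9,x10} {x7}
  W156: {x5,x8,x9,x10} {x7}
  W234: {x9,x10}
  W235: {x8,x9,x10}
  W236: {x8,x9,x10}
  W245: {x7} {x9,x10}
  W246: {x4,x9,x10} {x7}
  W256: {x7} {x8,x9,x10}
  W345: {x5,x9,x10}
  W346: {x2} {x5,x9,x10}
  W356: {x5,x8,x9,x10}
  W456: {x5,x6,x7,x9,x10}
  W1234: {x9,x10}
  W1235: {x8,x9,x10}
  W1236: {x8,x9,x10}
  W1245: {x7} {x9,x10}
  W1246: {x4,x9,x10} {x7}
  W1256: {x7} {x8,x9,x10}
  W1345: {x5,x9,x10}
  W1346: {x5,x9,x10}
  W1356: {x5,x8,x9,x10}
  W1456: {x5,x9,x10} {x7}
  W2345: {x9,x10}
  W2346: {x9,x10}
  W2356: {x8,x9,x10}
  W2456: {x7} {x9,x10}
  W3456: {x5,x9,x10}
  W12345: {x9,x10}
  W12346: {x9,x10}
  W12356: {x8,x9,x10}
  W12456: {x7} {x9,x10}
  W13456: {x5,x9,x10}
  W23456: {x9,x10}
  W123456: {x9,x10}
C dims 10,24,30,20; δ0: rk 8, SNF 1^8; δ1: rk 16, SNF 1^16; δ2: rk 14, SNF 1^14
Ȟ^0 = (10 − 8) − 0 = 2, so Ȟ^0 ≅ Z^2
Ȟ^1 = (24 − 16) − 8 = 0, so Ȟ^1 ≅ 0
Ȟ^2 = (30 − 14) − 16 = 0, so Ȟ^2 ≅ 0


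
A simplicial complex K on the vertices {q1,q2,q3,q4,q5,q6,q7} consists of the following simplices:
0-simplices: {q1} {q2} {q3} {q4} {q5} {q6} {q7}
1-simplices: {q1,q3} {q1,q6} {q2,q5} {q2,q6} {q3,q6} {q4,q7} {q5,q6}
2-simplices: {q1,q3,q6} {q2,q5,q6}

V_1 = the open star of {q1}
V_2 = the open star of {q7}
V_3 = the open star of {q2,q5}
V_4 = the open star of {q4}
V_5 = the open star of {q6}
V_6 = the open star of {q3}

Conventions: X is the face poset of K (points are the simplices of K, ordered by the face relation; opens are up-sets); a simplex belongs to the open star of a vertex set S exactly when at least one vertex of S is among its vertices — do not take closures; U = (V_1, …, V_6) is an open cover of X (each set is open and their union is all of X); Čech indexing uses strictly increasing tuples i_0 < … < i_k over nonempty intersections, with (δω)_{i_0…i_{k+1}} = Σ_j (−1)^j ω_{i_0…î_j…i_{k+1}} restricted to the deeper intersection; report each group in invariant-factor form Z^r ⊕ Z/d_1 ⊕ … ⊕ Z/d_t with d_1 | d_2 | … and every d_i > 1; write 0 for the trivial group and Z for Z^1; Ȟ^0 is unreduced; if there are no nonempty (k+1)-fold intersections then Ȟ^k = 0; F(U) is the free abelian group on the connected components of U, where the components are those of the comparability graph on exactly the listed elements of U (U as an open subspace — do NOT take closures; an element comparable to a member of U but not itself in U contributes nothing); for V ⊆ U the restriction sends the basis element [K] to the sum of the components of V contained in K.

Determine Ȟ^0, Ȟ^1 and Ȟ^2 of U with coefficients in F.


Ȟ^0(U;F) ≅ Z^2, Ȟ^1(U;F) ≅ 0 and Ȟ^2(U;F) ≅ 0

nerve simplices:
  V1={{q1},{q1,q3},{q1,q6},{q1,q3,q6}} V2={{q7},{q4,q7}} V3={{q2},{q5},{q2,q5},{q2,q6},{q5,q6},{q2,q5,q6}} V4={{q4},{q4,q7}} V5={{q6},{q1,q6},{q2,q6},{q3,q6},{q5,q6},{q1,q3,q6},{q2,q5,q6}} V6={{q3},{q1,q3},{q3,q6},{q1,q3,q6}}
  V15={{q1,q6},{q1,q3,q6}} V16={{q1,q3},{q1,q3,q6}} V24={{q4,q7}} V35={{q2,q6},{q5,q6},{q2,q5,q6}} V56={{q3,q6},{q1,q3,q6}}
  V156={{q1,q3,q6}}
components per intersection:
  V1: {{q1},{q1,q3},{q1,q6},{q1,q3,q6}}
  V2: {{q7},{q4,q7}}
  V3: {{q2},{q5},{q2,q5},{q2,q6},{q5,q6},{q2,q5,q6}}
  V4: {{q4},{q4,q7}}
  V5: {{q6},{q1,q6},{q2,q6},{q3,q6},{q5,q6},{q1,q3,q6},{q2,q5,q6}}
  V6: {{q3},{q1,q3},{q3,q6},{q1,q3,q6}}
  V15: {{q1,q6},{q1,q3,q6}}
  V16: {{q1,q3},{q1,q3,q6}}
  V24: {{q4,q7}}
  V35: {{q2,q6},{q5,q6},{q2,q5,q6}}
  V56: {{q3,q6},{q1,q3,q6}}
  V156: {{q1,q3,q6}}
C dims 6,5,1; δ0: rk 4, SNF 1^4; δ1: rk 1, SNF 1^1
degree 0: 6−4−0 = 2 → Ȟ^0 ≅ Z^2
degree 1: 5−1−4 = 0 → Ȟ^1 ≅ 0
degree 2: 1−0−1 = 0 → Ȟ^2 ≅ 0


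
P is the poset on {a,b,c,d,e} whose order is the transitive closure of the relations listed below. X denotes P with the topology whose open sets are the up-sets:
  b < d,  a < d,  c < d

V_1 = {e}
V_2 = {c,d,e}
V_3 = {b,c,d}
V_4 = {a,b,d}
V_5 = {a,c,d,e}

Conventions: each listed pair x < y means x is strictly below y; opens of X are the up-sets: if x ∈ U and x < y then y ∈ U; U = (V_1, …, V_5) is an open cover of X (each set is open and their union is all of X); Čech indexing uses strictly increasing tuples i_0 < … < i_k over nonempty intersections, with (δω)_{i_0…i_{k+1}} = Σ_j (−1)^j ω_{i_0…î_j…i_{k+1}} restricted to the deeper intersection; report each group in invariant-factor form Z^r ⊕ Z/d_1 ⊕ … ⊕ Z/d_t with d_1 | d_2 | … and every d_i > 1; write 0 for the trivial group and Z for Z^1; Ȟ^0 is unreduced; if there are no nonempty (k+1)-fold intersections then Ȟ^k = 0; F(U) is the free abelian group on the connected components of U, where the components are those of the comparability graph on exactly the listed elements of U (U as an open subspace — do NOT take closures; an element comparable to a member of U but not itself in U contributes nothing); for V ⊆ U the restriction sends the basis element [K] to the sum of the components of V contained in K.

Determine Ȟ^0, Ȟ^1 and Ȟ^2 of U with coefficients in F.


Ȟ^0 ≅ Z^2,  Ȟ^1 ≅ 0,  Ȟ^2 ≅ 0

nonempty intersections:
  V12={e} V15={e} V23={c,d} V24={d} V25={c,d,e} V34={b,d} V35={c,d} V45={a,d}
  V125={e} V234={d} V235={c,d} V245={d} V345={d}
  V2345={d}
components per intersection:
  V1: {e}
  V2: {c,d} {e}
  V3: {b,c,d}
  V4: {a,b,d}
  V5: {a,c,d} {e}
  V12: {e}
  V15: {e}
  V23: {c,d}
  V24: {d}
  V25: {c,d} {e}
  V34: {b,d}
  V35: {c,d}
  V45: {a,d}
  V125: {e}
  V234: {d}
  V235: {c,d}
  V245: {d}
  V345: {d}
  V2345: {d}
C dims 7,9,5,1; δ0: rk 5, SNF 1^5; δ1: rk 4, SNF 1^4; δ2: rk 1, SNF 1^1
Ȟ^0: (7−5)−0=2 ⇒ Z^2
Ȟ^1: (9−4)−5=0 ⇒ 0
Ȟ^2: (5−1)−4=0 ⇒ 0


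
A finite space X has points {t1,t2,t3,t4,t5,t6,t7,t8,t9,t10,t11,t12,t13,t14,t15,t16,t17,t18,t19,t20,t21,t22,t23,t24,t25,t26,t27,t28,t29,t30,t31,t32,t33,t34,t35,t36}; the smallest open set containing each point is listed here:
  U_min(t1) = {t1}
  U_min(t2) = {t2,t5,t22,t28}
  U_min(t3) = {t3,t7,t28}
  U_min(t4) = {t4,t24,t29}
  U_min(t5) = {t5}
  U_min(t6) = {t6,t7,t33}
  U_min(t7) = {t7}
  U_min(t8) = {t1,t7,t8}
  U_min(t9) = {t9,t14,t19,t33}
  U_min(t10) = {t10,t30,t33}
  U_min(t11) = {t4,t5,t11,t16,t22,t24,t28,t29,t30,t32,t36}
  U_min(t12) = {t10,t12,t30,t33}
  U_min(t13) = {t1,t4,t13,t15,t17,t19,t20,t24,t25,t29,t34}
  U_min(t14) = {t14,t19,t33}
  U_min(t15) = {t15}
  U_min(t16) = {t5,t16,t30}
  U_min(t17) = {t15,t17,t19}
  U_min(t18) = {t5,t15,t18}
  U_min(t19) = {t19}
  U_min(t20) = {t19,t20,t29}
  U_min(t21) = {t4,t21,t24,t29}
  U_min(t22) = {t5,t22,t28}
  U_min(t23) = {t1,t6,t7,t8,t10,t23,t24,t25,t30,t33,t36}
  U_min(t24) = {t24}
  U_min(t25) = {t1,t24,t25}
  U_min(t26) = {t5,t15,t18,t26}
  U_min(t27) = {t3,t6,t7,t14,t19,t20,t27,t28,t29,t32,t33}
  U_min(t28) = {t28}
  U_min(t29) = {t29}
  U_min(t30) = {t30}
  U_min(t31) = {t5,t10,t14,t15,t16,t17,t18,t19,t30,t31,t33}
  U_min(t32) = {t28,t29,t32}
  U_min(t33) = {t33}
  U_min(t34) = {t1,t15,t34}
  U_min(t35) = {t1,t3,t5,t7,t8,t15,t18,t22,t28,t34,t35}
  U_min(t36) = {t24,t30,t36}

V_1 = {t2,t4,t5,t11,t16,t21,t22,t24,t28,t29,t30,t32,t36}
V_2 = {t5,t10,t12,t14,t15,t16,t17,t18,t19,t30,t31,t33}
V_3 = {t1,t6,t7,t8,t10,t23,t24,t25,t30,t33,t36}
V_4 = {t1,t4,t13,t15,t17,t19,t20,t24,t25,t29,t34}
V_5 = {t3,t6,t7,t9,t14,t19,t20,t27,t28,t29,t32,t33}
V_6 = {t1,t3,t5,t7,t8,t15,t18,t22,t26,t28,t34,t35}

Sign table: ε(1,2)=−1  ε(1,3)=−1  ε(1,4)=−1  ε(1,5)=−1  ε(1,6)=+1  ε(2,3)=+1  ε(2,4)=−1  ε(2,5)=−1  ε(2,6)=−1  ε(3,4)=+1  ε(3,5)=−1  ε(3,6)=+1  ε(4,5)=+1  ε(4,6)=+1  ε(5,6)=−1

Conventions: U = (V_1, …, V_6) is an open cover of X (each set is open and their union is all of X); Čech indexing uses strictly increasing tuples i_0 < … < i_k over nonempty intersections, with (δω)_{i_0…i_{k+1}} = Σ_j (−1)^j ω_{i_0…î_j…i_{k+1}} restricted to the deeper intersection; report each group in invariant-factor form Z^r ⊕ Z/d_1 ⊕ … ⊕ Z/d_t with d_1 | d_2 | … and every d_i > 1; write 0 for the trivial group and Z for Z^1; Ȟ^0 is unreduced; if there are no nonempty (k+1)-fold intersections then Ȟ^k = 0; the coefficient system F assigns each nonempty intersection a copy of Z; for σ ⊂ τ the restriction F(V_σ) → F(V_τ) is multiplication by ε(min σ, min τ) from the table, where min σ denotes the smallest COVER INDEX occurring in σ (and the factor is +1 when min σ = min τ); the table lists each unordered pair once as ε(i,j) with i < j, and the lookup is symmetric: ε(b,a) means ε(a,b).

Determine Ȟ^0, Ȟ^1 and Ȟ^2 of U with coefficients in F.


Ȟ^0 = 0; Ȟ^1 = Z/2; Ȟ^2 = Z

nonempty intersections:
  V12={t5,t16,t30} V13={t24,t30,t36} V14={t4,t24,t29} V15={t28,t29,t32} V16={t5,t22,t28} V23={t10,t30,t33} V24={t15,t17,t19} V25={t14,t19,t33} V26={t5,t15,t18} V34={t1,t24,t25} V35={t6,t7,t33} V36={t1,t7,t8} V45={t19,t20,t29} V46={t1,t15,t34} V56={t3,t7,t28}
  V123={t30} V126={t5} V134={t24} V145={t29} V156={t28} V235={t33} V245={t19} V246={t15} V346={t1} V356={t7}
C dims 6,15,10; δ0: rk 6, SNF 1^5·2; δ1: rk 9, SNF 1^9
Ȟ^0: (6−6)−0=0 ⇒ 0
Ȟ^1: (15−9)−6=0 plus torsion [2] ⇒ Z/2
Ȟ^2: (10−0)−9=1 ⇒ Z


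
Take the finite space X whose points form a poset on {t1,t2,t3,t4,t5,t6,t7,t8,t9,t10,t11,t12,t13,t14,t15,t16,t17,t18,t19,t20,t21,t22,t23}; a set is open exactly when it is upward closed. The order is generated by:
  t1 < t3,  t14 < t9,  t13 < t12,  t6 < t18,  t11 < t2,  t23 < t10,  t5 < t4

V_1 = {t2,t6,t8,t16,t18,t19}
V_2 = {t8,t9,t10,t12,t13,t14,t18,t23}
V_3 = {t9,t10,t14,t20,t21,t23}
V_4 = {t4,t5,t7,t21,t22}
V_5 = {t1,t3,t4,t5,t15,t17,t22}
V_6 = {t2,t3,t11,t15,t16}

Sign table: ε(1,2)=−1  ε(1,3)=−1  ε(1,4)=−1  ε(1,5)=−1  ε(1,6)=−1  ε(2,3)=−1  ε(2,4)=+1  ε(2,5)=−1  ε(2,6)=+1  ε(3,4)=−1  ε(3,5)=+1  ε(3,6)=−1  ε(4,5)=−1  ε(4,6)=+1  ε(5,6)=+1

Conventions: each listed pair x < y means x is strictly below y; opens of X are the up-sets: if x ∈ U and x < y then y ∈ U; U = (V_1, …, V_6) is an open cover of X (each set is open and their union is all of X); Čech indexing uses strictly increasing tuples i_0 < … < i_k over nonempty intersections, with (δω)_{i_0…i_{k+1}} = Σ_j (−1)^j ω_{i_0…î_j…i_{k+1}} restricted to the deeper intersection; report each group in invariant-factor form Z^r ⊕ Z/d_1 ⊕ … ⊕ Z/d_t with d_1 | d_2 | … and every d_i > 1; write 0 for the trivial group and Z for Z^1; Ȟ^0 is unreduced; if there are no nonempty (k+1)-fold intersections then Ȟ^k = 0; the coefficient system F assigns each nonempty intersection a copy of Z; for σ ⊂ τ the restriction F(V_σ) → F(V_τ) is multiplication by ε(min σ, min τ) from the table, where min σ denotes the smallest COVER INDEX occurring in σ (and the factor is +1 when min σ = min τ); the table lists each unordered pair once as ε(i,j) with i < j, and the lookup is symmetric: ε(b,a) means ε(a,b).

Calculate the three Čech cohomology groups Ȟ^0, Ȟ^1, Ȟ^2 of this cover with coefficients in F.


Ȟ^0 = 0, Ȟ^1 = Z/2 and Ȟ^2 = 0

nonempty overlaps:
  V12={t8,t18} V16={t2,t16} V23={t9,t10,t14,t23} V34={t21} V45={t4,t5,t22} V56={t3,t15}
C dims 6,6; δ0: rk 6, SNF 1^5·2
degree 0: 6−6−0 = 0 → Ȟ^0 ≅ 0
degree 1: 6−0−6 = 0 plus torsion [2] → Ȟ^1 ≅ Z/2
degree 2: 0−0−0 = 0 → Ȟ^2 ≅ 0


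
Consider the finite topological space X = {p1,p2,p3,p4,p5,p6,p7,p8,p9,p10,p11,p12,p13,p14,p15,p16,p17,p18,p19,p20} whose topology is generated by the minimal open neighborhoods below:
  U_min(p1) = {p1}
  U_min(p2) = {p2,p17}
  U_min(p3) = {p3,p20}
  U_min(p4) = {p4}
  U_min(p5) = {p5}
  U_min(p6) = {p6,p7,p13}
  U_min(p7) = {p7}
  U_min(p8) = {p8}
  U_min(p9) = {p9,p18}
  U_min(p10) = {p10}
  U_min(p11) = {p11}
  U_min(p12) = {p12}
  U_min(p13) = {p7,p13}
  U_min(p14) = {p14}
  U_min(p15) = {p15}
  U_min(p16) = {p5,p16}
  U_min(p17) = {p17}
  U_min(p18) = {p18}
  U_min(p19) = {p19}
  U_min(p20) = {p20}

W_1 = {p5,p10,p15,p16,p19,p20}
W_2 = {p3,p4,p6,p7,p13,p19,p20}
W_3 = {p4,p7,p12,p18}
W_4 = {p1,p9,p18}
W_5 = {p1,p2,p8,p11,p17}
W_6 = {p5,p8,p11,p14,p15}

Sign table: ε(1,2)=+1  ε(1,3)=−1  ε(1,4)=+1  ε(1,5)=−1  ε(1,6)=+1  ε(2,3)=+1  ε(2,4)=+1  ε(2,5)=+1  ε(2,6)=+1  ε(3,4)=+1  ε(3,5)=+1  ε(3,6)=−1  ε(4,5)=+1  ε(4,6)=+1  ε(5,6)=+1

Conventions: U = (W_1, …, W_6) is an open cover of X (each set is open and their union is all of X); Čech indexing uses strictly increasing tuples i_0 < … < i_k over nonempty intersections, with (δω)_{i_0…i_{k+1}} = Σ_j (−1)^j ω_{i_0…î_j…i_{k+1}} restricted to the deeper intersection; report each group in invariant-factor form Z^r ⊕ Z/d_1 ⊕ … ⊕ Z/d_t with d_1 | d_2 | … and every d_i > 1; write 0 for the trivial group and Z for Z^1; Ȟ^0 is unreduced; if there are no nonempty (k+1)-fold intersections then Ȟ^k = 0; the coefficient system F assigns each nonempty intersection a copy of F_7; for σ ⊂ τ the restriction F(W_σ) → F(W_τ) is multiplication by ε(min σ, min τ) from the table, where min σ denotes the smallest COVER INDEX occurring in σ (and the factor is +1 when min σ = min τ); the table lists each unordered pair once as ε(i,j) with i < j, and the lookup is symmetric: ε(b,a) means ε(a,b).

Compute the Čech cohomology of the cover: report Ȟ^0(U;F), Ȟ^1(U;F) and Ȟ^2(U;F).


intersection data:
  W12={p19,p20} W16={p5,p15} W23={p4,p7} W34={p18} W45={p1} W56={p8,p11}
C dims 6,6; δ0: rk_F7 5
Ȟ^0 = (6 − 5) − 0 = 1, so Ȟ^0 ≅ Z/7
Ȟ^1 = (6 − 0) − 5 = 1, so Ȟ^1 ≅ Z/7
Ȟ^2 = (0 − 0) − 0 = 0, so Ȟ^2 ≅ 0

Ȟ^0(U;F) ≅ Z/7,  Ȟ^1(U;F) ≅ Z/7,  Ȟ^2(U;F) ≅ 0


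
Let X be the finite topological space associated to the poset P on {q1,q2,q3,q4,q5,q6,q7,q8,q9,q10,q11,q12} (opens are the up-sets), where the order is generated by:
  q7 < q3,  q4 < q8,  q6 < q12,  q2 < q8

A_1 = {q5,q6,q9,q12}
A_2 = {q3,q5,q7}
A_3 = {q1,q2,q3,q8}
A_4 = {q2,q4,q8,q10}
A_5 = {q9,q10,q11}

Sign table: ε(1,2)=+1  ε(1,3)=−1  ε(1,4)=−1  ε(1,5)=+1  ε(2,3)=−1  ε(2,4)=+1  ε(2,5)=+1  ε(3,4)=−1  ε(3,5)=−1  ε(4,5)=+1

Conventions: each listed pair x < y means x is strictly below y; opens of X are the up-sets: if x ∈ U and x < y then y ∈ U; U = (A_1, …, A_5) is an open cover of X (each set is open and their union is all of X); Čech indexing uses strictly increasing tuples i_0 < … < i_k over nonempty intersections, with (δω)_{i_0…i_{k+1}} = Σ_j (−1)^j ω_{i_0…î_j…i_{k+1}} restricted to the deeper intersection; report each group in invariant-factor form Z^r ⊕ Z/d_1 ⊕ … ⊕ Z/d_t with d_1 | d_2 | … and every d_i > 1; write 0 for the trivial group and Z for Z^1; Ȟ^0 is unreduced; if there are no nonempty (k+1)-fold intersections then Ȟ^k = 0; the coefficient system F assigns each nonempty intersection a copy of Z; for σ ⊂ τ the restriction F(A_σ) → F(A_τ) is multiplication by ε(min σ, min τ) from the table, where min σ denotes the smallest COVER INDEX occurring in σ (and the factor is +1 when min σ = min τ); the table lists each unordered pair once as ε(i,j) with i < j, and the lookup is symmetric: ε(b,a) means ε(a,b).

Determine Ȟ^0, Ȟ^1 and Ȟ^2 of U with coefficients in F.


Ȟ^0 = Z; Ȟ^1 = Z; Ȟ^2 = 0

nerve of the cover:
  A12={q5} A15={q9} A23={q3} A34={q2,q8} A45={q10}
C dims 5,5; δ0: rk 4, SNF 1^4
Ȟ^0 = (5 − 4) − 0 = 1, so Ȟ^0 ≅ Z
Ȟ^1 = (5 − 0) − 4 = 1, so Ȟ^1 ≅ Z
Ȟ^2 = (0 − 0) − 0 = 0, so Ȟ^2 ≅ 0


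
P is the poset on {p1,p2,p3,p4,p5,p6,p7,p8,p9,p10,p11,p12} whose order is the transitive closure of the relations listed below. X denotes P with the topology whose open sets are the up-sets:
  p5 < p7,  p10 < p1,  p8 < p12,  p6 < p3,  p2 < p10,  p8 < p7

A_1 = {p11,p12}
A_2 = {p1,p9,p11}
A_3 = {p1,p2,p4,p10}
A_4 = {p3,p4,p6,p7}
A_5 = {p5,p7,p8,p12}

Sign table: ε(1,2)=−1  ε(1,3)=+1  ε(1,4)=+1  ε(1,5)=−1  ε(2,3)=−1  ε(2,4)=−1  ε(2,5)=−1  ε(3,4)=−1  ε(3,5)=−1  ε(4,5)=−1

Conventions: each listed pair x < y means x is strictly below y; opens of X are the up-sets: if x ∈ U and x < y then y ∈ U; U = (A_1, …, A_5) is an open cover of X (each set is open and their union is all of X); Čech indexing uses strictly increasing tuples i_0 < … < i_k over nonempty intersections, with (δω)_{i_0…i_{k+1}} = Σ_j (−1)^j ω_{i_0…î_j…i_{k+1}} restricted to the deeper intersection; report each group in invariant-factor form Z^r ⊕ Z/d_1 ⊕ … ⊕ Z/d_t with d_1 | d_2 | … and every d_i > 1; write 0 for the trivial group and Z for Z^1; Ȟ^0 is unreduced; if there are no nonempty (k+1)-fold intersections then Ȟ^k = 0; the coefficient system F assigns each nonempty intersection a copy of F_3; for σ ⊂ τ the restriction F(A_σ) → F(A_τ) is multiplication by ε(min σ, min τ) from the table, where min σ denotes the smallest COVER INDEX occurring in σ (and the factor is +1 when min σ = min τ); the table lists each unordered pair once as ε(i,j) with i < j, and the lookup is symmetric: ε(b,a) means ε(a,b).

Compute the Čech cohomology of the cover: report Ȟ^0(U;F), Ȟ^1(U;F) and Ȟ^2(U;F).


intersection data:
  A12={p11} A15={p12} A23={p1} A34={p4} A45={p7}
C dims 5,5; δ0: rk_F3 5
Ȟ^0 = (5 − 5) − 0 = 0, so Ȟ^0 ≅ 0
Ȟ^1 = (5 − 0) − 5 = 0, so Ȟ^1 ≅ 0
Ȟ^2 = (0 − 0) − 0 = 0, so Ȟ^2 ≅ 0

Ȟ^0(U;F) ≅ 0; Ȟ^1(U;F) ≅ 0; Ȟ^2(U;F) ≅ 0


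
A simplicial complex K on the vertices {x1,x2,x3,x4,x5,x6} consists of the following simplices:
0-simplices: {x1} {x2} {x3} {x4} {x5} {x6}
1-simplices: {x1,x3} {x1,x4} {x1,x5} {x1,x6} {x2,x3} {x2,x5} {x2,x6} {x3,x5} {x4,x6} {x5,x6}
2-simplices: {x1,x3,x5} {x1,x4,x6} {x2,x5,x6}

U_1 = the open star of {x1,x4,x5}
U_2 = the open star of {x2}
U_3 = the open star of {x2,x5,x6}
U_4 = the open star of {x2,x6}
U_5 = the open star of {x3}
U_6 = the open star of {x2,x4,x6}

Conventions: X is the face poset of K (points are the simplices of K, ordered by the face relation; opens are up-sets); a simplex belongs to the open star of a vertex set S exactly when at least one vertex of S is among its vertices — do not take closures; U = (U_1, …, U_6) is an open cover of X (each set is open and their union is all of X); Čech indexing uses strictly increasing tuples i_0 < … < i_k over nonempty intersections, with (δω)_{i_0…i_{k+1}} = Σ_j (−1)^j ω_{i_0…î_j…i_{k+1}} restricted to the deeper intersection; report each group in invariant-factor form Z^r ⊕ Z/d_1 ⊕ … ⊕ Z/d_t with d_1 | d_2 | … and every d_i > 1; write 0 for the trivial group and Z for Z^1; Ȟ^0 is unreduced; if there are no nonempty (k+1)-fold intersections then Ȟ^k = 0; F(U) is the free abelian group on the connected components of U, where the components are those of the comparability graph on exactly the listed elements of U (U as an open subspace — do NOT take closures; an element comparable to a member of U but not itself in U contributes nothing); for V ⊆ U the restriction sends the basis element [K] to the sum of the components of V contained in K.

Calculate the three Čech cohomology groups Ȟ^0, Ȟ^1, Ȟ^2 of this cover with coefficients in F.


nerve simplices:
  U1={{x1},{x4},{x5},{x1,x3},{x1,x4},{x1,x5},{x1,x6},{x2,x5},{x3,x5},{x4,x6},{x5,x6},{x1,x3,x5},{x1,x4,x6},{x2,x5,x6}} U2={{x2},{x2,x3},{x2,x5},{x2,x6},{x2,x5,x6}} U3={{x2},{x5},{x6},{x1,x5},{x1,x6},{x2,x3},{x2,x5},{x2,x6},{x3,x5},{x4,x6},{x5,x6},{x1,x3,x5},{x1,x4,x6},{x2,x5,x6}} U4={{x2},{x6},{x1,x6},{x2,x3},{x2,x5},{x2,x6},{x4,x6},{x5,x6},{x1,x4,x6},{x2,x5,x6}} U5={{x3},{x1,x3},{x2,x3},{x3,x5},{x1,x3,x5}} U6={{x2},{x4},{x6},{x1,x4},{x1,x6},{x2,x3},{x2,x5},{x2,x6},{x4,x6},{x5,x6},{x1,x4,x6},{x2,x5,x6}}
  U12={{x2,x5},{x2,x5,x6}} U13={{x5},{x1,x5},{x1,x6},{x2,x5},{x3,x5},{x4,x6},{x5,x6},{x1,x3,x5},{x1,x4,x6},{x2,x5,x6}} U14={{x1,x6},{x2,x5},{x4,x6},{x5,x6},{x1,x4,x6},{x2,x5,x6}} U15={{x1,x3},{x3,x5},{x1,x3,x5}} U16={{x4},{x1,x4},{x1,x6},{x2,x5},{x4,x6},{x5,x6},{x1,x4,x6},{x2,x5,x6}} U23={{x2},{x2,x3},{x2,x5},{x2,x6},{x2,x5,x6}} U24={{x2},{x2,x3},{x2,x5},{x2,x6},{x2,x5,x6}} U25={{x2,x3}} U26={{x2},{x2,x3},{x2,x5},{x2,x6},{x2,x5,x6}} U34={{x2},{x6},{x1,x6},{x2,x3},{x2,x5},{x2,x6},{x4,x6},{x5,x6},{x1,x4,x6},{x2,x5,x6}} U35={{x2,x3},{x3,x5},{x1,x3,x5}} U36={{x2},{x6},{x1,x6},{x2,x3},{x2,x5},{x2,x6},{x4,x6},{x5,x6},{x1,x4,x6},{x2,x5,x6}} U45={{x2,x3}} U46={{x2},{x6},{x1,x6},{x2,x3},{x2,x5},{x2,x6},{x4,x6},{x5,x6},{x1,x4,x6},{x2,x5,x6}} U56={{x2,x3}}
  U123={{x2,x5},{x2,x5,x6}} U124={{x2,x5},{x2,x5,x6}} U126={{x2,x5},{x2,x5,x6}} U134={{x1,x6},{x2,x5},{x4,x6},{x5,x6},{x1,x4,x6},{x2,x5,x6}} U135={{x3,x5},{x1,x3,x5}} U136={{x1,x6},{x2,x5},{x4,x6},{x5,x6},{x1,x4,x6},{x2,x5,x6}} U146={{x1,x6},{x2,x5},{x4,x6},{x5,x6},{x1,x4,x6},{x2,x5,x6}} U234={{x2},{x2,x3},{x2,x5},{x2,x6},{x2,x5,x6}} U235={{x2,x3}} U236={{x2},{x2,x3},{x2,x5},{x2,x6},{x2,x5,x6}} U245={{x2,x3}} U246={{x2},{x2,x3},{x2,x5},{x2,x6},{x2,x5,x6}} U256={{x2,x3}} U345={{x2,x3}} U346={{x2},{x6},{x1,x6},{x2,x3},{x2,x5},{x2,x6},{x4,x6},{x5,x6},{x1,x4,x6},{x2,x5,x6}} U356={{x2,x3}} U456={{x2,x3}}
  U1234={{x2,x5},{x2,x5,x6}} U1236={{x2,x5},{x2,x5,x6}} U1246={{x2,x5},{x2,x5,x6}} U1346={{x1,x6},{x2,x5},{x4,x6},{x5,x6},{x1,x4,x6},{x2,x5,x6}} U2345={{x2,x3}} U2346={{x2},{x2,x3},{x2,x5},{x2,x6},{x2,x5,x6}} U2356={{x2,x3}} U2456={{x2,x3}} U3456={{x2,x3}}
  U12346={{x2,x5},{x2,x5,x6}} U23456={{x2,x3}}
components per intersection:
  U1: {{x1},{x4},{x5},{x1,x3},{x1,x4},{x1,x5},{x1,x6},{x2,x5},{x3,x5},{x4,x6},{x5,x6},{x1,x3,x5},{x1,x4,x6},{x2,x5,x6}}
  U2: {{x2},{x2,x3},{x2,x5},{x2,x6},{x2,x5,x6}}
  U3: {{x2},{x5},{x6},{x1,x5},{x1,x6},{x2,x3},{x2,x5},{x2,x6},{x3,x5},{x4,x6},{x5,x6},{x1,x3,x5},{x1,x4,x6},{x2,x5,x6}}
  U4: {{x2},{x6},{x1,x6},{x2,x3},{x2,x5},{x2,x6},{x4,x6},{x5,x6},{x1,x4,x6},{x2,x5,x6}}
  U5: {{x3},{x1,x3},{x2,x3},{x3,x5},{x1,x3,x5}}
  U6: {{x2},{x4},{x6},{x1,x4},{x1,x6},{x2,x3},{x2,x5},{x2,x6},{x4,x6},{x5,x6},{x1,x4,x6},{x2,x5,x6}}
  U12: {{x2,x5},{x2,x5,x6}}
  U13: {{x5},{x1,x5},{x2,x5},{x3,x5},{x5,x6},{x1,x3,x5},{x2,x5,x6}} {{x1,x6},{x4,x6},{x1,x4,x6}}
  U14: {{x1,x6},{x4,x6},{x1,x4,x6}} {{x2,x5},{x5,x6},{x2,x5,x6}}
  U15: {{x1,x3},{x3,x5},{x1,x3,x5}}
  U16: {{x4},{x1,x4},{x1,x6},{x4,x6},{x1,x4,x6}} {{x2,x5},{x5,x6},{x2,x5,x6}}
  U23: {{x2},{x2,x3},{x2,x5},{x2,x6},{x2,x5,x6}}
  U24: {{x2},{x2,x3},{x2,x5},{x2,x6},{x2,x5,x6}}
  U25: {{x2,x3}}
  U26: {{x2},{x2,x3},{x2,x5},{x2,x6},{x2,x5,x6}}
  U34: {{x2},{x6},{x1,x6},{x2,x3},{x2,x5},{x2,x6},{x4,x6},{x5,x6},{x1,x4,x6},{x2,x5,x6}}
  U35: {{x2,x3}} {{x3,x5},{x1,x3,x5}}
  U36: {{x2},{x6},{x1,x6},{x2,x3},{x2,x5},{x2,x6},{x4,x6},{x5,x6},{x1,x4,x6},{x2,x5,x6}}
  U45: {{x2,x3}}
  U46: {{x2},{x6},{x1,x6},{x2,x3},{x2,x5},{x2,x6},{x4,x6},{x5,x6},{x1,x4,x6},{x2,x5,x6}}
  U56: {{x2,x3}}
  U123: {{x2,x5},{x2,x5,x6}}
  U124: {{x2,x5},{x2,x5,x6}}
  U126: {{x2,x5},{x2,x5,x6}}
  U134: {{x1,x6},{x4,x6},{x1,x4,x6}} {{x2,x5},{x5,x6},{x2,x5,x6}}
  U135: {{x3,x5},{x1,x3,x5}}
  U136: {{x1,x6},{x4,x6},{x1,x4,x6}} {{x2,x5},{x5,x6},{x2,x5,x6}}
  U146: {{x1,x6},{x4,x6},{x1,x4,x6}} {{x2,x5},{x5,x6},{x2,x5,x6}}
  U234: {{x2},{x2,x3},{x2,x5},{x2,x6},{x2,x5,x6}}
  U235: {{x2,x3}}
  U236: {{x2},{x2,x3},{x2,x5},{x2,x6},{x2,x5,x6}}
  U245: {{x2,x3}}
  U246: {{x2},{x2,x3},{x2,x5},{x2,x6},{x2,x5,x6}}
  U256: {{x2,x3}}
  U345: {{x2,x3}}
  U346: {{x2},{x6},{x1,x6},{x2,x3},{x2,x5},{x2,x6},{x4,x6},{x5,x6},{x1,x4,x6},{x2,x5,x6}}
  U356: {{x2,x3}}
  U456: {{x2,x3}}
  U1234: {{x2,x5},{x2,x5,x6}}
  U1236: {{x2,x5},{x2,x5,x6}}
  U1246: {{x2,x5},{x2,x5,x6}}
  U1346: {{x1,x6},{x4,x6},{x1,x4,x6}} {{x2,x5},{x5,x6},{x2,x5,x6}}
  U2345: {{x2,x3}}
  U2346: {{x2},{x2,x3},{x2,x5},{x2,x6},{x2,x5,x6}}
  U2356: {{x2,x3}}
  U2456: {{x2,x3}}
  U3456: {{x2,x3}}
  U12346: {{x2,x5},{x2,x5,x6}}
  U23456: {{x2,x3}}
C dims 6,19,20,10; δ0: rk 5, SNF 1^5; δ1: rk 12, SNF 1^12; δ2: rk 8, SNF 1^8
degree 0: 6−5−0 = 1 → Ȟ^0 ≅ Z
degree 1: 19−12−5 = 2 → Ȟ^1 ≅ Z^2
degree 2: 20−8−12 = 0 → Ȟ^2 ≅ 0

Ȟ^0 ≅ Z,  Ȟ^1 ≅ Z^2,  Ȟ^2 ≅ 0
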